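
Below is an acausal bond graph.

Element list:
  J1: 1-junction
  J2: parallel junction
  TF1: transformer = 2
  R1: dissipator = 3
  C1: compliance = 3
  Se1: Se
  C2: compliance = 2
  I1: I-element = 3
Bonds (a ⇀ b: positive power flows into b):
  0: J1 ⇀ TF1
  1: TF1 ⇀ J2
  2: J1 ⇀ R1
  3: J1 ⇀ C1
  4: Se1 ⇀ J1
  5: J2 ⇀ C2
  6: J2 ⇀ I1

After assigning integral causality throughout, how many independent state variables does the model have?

#4 stroke at J1  (Se1 fixes effort; stroke away)
#3 stroke at J1  (prefer integral on C1)
#5 stroke at J2  (C2 outputs effort q/C2)
#1 stroke at TF1  (common-e at J2 fixed by 5)
#6 stroke at I1  (J2 effort already set via bond 5)
#0 stroke at J1  (TF1 one-in-one-out from 1)
#2 stroke at R1  (J1: last free bond brings flow in)

3  (C1, C2, I1 all integral)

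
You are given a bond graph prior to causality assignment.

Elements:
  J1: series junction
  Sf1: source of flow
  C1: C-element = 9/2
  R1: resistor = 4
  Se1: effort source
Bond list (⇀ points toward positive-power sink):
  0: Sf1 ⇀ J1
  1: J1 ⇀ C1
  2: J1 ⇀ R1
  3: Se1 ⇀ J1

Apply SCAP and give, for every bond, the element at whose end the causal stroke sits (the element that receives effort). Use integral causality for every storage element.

bond 0 stroke at Sf1
bond 1 stroke at J1
bond 2 stroke at J1
bond 3 stroke at J1

bond 0 →Sf1  (Sf1: flow source, stroke at near end)
bond 3 →J1  (Se1 (Se) sets effort on bond)
bond 1 →J1  (1-jn J1 has f-setter on 0)
bond 2 →J1  (common-f at J1 fixed by 0)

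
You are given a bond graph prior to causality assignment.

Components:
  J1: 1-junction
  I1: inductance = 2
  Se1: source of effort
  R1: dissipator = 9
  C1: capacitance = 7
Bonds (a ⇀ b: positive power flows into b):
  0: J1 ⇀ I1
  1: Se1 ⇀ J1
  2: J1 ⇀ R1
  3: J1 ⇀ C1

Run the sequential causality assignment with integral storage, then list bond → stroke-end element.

bond 1 |J1  (Se1 fixes effort; stroke away)
bond 0 |I1  (prefer integral on I1)
bond 2 |J1  (J1 flow already set via bond 0)
bond 3 |J1  (common-f at J1 fixed by 0)

β0 stroke at I1
β1 stroke at J1
β2 stroke at J1
β3 stroke at J1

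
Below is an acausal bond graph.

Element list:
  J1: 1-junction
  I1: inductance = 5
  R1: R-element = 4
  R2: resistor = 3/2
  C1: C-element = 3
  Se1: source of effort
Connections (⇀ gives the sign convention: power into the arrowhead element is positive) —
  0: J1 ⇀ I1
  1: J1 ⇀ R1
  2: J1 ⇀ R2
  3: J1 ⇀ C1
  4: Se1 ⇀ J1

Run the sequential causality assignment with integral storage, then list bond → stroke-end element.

#0 |I1
#1 |J1
#2 |J1
#3 |J1
#4 |J1

bond 4 →J1  (Se1 (Se) sets effort on bond)
bond 0 →I1  (I1 outputs flow p/I1)
bond 1 →J1  (1-jn J1 has f-setter on 0)
bond 2 →J1  (J1: bond 0 brought flow, rest push out)
bond 3 →J1  (common-f at J1 fixed by 0)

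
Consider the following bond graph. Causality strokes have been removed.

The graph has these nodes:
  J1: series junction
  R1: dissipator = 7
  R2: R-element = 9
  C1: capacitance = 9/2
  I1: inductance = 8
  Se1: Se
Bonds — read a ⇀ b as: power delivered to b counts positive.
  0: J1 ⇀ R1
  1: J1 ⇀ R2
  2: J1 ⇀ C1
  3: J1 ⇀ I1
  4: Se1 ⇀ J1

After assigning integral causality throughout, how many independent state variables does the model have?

2  (C1, I1 all integral)

b4 |J1  (Se1: effort source, stroke at far end)
b2 |J1  (prefer integral on C1)
b3 |I1  (prefer integral on I1)
b0 |J1  (1-jn J1 has f-setter on 3)
b1 |J1  (J1 flow already set via bond 3)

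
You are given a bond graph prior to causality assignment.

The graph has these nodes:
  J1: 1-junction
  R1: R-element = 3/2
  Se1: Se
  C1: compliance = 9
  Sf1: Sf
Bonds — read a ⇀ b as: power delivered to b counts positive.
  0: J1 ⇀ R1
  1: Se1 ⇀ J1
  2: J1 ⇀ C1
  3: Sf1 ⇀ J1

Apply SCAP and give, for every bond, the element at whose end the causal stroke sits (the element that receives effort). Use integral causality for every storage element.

#1 stroke at J1  (Se1 (Se) sets effort on bond)
#3 stroke at Sf1  (Sf1: flow source, stroke at near end)
#0 stroke at J1  (J1 flow already set via bond 3)
#2 stroke at J1  (common-f at J1 fixed by 3)

β0 →J1
β1 →J1
β2 →J1
β3 →Sf1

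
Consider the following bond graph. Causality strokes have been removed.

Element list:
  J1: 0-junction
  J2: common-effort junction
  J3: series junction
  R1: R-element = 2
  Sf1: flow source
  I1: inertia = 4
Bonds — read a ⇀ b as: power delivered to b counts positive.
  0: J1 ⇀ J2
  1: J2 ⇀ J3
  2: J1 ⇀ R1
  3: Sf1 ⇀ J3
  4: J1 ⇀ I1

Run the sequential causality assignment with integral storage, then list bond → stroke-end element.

b3 →Sf1  (source Sf1 imposes f)
b1 →J3  (common-f at J3 fixed by 3)
b0 →J2  (J2 needs exactly one e-in)
b4 →I1  (I1 integral (f out))
b2 →J1  (only one effort-in slot at J1)

β0 |J2
β1 |J3
β2 |J1
β3 |Sf1
β4 |I1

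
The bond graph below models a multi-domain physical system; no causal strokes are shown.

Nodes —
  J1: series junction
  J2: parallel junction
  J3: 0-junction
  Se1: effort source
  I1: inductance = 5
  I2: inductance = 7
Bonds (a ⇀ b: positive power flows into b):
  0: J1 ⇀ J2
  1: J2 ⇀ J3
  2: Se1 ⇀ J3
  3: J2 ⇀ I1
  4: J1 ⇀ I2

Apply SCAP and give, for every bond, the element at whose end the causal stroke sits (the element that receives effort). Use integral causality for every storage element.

β0 stroke→J1
β1 stroke→J2
β2 stroke→J3
β3 stroke→I1
β4 stroke→I2

#2 stroke→J3  (Se1: effort source, stroke at far end)
#1 stroke→J2  (common-e at J3 fixed by 2)
#0 stroke→J1  (J2: bond 1 brought effort, rest push out)
#3 stroke→I1  (common-e at J2 fixed by 1)
#4 stroke→I2  (closing 1-jn rule on J1)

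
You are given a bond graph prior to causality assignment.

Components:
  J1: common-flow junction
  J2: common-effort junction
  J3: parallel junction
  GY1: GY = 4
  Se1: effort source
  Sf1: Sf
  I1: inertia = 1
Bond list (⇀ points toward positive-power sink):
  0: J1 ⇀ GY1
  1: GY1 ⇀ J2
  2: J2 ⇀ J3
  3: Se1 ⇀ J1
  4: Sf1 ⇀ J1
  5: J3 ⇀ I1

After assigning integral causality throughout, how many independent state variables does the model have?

b3 stroke at J1  (source Se1 imposes e)
b4 stroke at Sf1  (Sf1 fixes flow; stroke at Sf1)
b0 stroke at J1  (J1 flow already set via bond 4)
b1 stroke at J2  (GY1 both-in/both-out from 0)
b2 stroke at J3  (J2 effort already set via bond 1)
b5 stroke at I1  (J3 effort already set via bond 2)

1  (I1 all integral)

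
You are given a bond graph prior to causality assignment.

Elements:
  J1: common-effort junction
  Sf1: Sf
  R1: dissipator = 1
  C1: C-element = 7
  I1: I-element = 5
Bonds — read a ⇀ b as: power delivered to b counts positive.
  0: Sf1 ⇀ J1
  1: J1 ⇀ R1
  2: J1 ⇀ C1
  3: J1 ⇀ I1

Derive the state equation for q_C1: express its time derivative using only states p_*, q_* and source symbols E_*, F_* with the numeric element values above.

dq_C1/dt = F_Sf1 - p_I1/5 - q_C1/7

β0 stroke→Sf1  (Sf1: flow source, stroke at near end)
β2 stroke→J1  (C1: C, integral causality)
β1 stroke→R1  (J1: bond 2 brought effort, rest push out)
β3 stroke→I1  (0-jn J1 has e-setter on 2)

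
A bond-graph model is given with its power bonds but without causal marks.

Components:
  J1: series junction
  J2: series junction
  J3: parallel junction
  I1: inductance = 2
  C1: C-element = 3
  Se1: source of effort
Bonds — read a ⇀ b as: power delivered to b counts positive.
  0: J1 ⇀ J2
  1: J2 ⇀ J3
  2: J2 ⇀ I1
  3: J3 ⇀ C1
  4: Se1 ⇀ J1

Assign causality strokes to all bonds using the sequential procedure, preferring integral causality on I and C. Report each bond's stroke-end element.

#4 →J1  (Se1 fixes effort; stroke away)
#0 →J2  (J1: last free bond brings flow in)
#2 →I1  (I1 integral (f out))
#1 →J2  (J2 flow already set via bond 2)
#3 →J3  (only one effort-in slot at J3)

bond 0 |J2
bond 1 |J2
bond 2 |I1
bond 3 |J3
bond 4 |J1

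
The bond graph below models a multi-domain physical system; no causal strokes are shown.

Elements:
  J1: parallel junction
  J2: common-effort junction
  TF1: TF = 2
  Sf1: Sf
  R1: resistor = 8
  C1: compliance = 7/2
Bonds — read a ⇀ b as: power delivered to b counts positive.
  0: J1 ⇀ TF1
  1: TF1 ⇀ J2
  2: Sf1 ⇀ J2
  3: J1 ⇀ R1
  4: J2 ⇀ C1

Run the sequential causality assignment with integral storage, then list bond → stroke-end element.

#0 stroke at J1
#1 stroke at TF1
#2 stroke at Sf1
#3 stroke at R1
#4 stroke at J2

b2 stroke→Sf1  (source Sf1 imposes f)
b4 stroke→J2  (C1 outputs effort q/C1)
b1 stroke→TF1  (J2: bond 4 brought effort, rest push out)
b0 stroke→J1  (TF TF1: opposite of bond 1)
b3 stroke→R1  (J1 effort already set via bond 0)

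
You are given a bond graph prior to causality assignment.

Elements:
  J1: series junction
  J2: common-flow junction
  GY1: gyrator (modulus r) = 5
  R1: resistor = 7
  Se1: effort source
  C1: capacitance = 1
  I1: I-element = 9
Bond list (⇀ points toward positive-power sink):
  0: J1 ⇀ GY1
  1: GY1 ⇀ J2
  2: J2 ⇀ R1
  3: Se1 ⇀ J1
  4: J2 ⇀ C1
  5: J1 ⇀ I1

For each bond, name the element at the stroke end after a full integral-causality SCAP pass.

bond 3 |J1  (Se1: effort source, stroke at far end)
bond 4 |J2  (prefer integral on C1)
bond 5 |I1  (I1: I, integral causality)
bond 0 |J1  (common-f at J1 fixed by 5)
bond 1 |J2  (GY GY1: same side as bond 0)
bond 2 |R1  (only one flow-in slot at J2)

β0 →J1
β1 →J2
β2 →R1
β3 →J1
β4 →J2
β5 →I1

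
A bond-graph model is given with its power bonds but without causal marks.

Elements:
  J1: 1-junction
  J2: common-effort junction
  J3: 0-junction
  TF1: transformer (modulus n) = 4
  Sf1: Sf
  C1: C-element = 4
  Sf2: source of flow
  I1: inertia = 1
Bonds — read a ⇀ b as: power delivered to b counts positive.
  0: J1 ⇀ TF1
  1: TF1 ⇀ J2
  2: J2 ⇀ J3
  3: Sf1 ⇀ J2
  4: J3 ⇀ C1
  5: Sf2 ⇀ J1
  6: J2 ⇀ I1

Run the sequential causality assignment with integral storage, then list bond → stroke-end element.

bond 3 |Sf1  (source Sf1 imposes f)
bond 5 |Sf2  (Sf2 fixes flow; stroke at Sf2)
bond 0 |J1  (J1: bond 5 brought flow, rest push out)
bond 1 |TF1  (TF TF1: opposite of bond 0)
bond 4 |J3  (prefer integral on C1)
bond 2 |J2  (common-e at J3 fixed by 4)
bond 6 |I1  (common-e at J2 fixed by 2)

#0 stroke→J1
#1 stroke→TF1
#2 stroke→J2
#3 stroke→Sf1
#4 stroke→J3
#5 stroke→Sf2
#6 stroke→I1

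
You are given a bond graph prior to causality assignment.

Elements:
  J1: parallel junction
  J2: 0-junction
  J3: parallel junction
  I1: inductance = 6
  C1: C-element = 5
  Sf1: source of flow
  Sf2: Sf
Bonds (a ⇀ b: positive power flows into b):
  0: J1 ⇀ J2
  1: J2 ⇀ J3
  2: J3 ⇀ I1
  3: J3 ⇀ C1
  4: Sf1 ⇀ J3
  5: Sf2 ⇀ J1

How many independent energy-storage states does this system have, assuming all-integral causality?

2  (C1, I1 all integral)

bond 4 stroke at Sf1  (source Sf1 imposes f)
bond 5 stroke at Sf2  (Sf2 fixes flow; stroke at Sf2)
bond 0 stroke at J1  (J1 needs exactly one e-in)
bond 1 stroke at J2  (closing 0-jn rule on J2)
bond 2 stroke at I1  (prefer integral on I1)
bond 3 stroke at J3  (J3: last free bond brings effort in)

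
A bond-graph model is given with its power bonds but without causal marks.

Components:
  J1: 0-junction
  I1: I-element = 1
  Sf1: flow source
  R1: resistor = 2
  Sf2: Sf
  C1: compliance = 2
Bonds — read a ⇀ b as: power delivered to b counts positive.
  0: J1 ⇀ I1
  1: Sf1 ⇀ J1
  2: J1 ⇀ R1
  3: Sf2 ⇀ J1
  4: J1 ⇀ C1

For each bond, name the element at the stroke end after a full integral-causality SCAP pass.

#1 →Sf1  (Sf1: flow source, stroke at near end)
#3 →Sf2  (source Sf2 imposes f)
#0 →I1  (I1 integral (f out))
#4 →J1  (C1 integral (e out))
#2 →R1  (J1 effort already set via bond 4)

β0 stroke→I1
β1 stroke→Sf1
β2 stroke→R1
β3 stroke→Sf2
β4 stroke→J1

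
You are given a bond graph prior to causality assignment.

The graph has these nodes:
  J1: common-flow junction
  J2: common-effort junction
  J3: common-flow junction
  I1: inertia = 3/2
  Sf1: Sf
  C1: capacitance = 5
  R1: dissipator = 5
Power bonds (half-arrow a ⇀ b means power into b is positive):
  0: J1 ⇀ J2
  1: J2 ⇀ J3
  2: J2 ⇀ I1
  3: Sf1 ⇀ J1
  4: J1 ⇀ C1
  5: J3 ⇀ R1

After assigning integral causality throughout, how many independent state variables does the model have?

2  (C1, I1 all integral)

β3 stroke at Sf1  (Sf1: flow source, stroke at near end)
β0 stroke at J1  (J1 flow already set via bond 3)
β4 stroke at J1  (common-f at J1 fixed by 3)
β2 stroke at I1  (I1 integral (f out))
β1 stroke at J2  (closing 0-jn rule on J2)
β5 stroke at J3  (J3: bond 1 brought flow, rest push out)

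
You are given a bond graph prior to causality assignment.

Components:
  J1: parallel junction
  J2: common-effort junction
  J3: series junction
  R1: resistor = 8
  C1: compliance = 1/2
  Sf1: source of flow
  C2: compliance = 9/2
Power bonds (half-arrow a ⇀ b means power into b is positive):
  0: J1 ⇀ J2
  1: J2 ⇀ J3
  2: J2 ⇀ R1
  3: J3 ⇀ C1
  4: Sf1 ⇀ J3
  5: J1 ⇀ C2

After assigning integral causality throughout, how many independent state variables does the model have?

2  (C1, C2 all integral)

b4 stroke at Sf1  (source Sf1 imposes f)
b1 stroke at J3  (J3: bond 4 brought flow, rest push out)
b3 stroke at J3  (1-jn J3 has f-setter on 4)
b5 stroke at J1  (C2 integral (e out))
b0 stroke at J2  (common-e at J1 fixed by 5)
b2 stroke at R1  (common-e at J2 fixed by 0)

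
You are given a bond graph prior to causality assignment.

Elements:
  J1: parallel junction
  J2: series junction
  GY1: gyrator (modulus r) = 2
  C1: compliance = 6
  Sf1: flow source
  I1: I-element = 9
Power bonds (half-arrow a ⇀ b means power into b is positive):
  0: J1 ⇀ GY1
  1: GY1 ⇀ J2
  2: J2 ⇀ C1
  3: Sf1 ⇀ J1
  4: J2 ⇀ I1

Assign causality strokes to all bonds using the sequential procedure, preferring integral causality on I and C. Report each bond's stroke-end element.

b3 →Sf1  (Sf1: flow source, stroke at near end)
b0 →J1  (only one effort-in slot at J1)
b1 →J2  (GY1: gyrator matches bond 0)
b2 →J2  (prefer integral on C1)
b4 →I1  (J2 needs exactly one f-in)

bond 0 stroke→J1
bond 1 stroke→J2
bond 2 stroke→J2
bond 3 stroke→Sf1
bond 4 stroke→I1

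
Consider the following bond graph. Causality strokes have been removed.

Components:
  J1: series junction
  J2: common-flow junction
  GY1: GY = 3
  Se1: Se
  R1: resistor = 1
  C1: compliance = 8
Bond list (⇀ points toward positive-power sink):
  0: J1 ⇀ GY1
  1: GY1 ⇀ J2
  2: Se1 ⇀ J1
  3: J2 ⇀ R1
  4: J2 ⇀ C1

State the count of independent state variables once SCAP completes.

β2 |J1  (source Se1 imposes e)
β0 |GY1  (only one flow-in slot at J1)
β1 |GY1  (GY1 both-in/both-out from 0)
β3 |J2  (common-f at J2 fixed by 1)
β4 |J2  (J2 flow already set via bond 1)

1  (C1 all integral)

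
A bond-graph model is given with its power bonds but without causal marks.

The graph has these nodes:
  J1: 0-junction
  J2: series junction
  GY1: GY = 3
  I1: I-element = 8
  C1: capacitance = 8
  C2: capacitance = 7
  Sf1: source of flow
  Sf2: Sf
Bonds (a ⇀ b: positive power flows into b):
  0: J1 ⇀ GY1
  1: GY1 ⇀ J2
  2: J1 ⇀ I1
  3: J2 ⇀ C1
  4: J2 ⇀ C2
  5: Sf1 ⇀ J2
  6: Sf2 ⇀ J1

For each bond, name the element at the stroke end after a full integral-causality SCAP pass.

b0 stroke→J1
b1 stroke→J2
b2 stroke→I1
b3 stroke→J2
b4 stroke→J2
b5 stroke→Sf1
b6 stroke→Sf2

β5 stroke→Sf1  (Sf1: flow source, stroke at near end)
β6 stroke→Sf2  (Sf2 (Sf) sets flow on bond)
β1 stroke→J2  (J2 flow already set via bond 5)
β3 stroke→J2  (1-jn J2 has f-setter on 5)
β4 stroke→J2  (J2 flow already set via bond 5)
β0 stroke→J1  (GY1: gyrator matches bond 1)
β2 stroke→I1  (J1 effort already set via bond 0)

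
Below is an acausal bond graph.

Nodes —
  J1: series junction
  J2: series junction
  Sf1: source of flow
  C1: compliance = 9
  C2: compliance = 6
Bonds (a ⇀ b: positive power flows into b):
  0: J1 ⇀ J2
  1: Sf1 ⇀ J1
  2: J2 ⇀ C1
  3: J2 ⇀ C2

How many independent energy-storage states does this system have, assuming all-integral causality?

2  (C1, C2 all integral)

b1 →Sf1  (source Sf1 imposes f)
b0 →J1  (J1: bond 1 brought flow, rest push out)
b2 →J2  (1-jn J2 has f-setter on 0)
b3 →J2  (J2 flow already set via bond 0)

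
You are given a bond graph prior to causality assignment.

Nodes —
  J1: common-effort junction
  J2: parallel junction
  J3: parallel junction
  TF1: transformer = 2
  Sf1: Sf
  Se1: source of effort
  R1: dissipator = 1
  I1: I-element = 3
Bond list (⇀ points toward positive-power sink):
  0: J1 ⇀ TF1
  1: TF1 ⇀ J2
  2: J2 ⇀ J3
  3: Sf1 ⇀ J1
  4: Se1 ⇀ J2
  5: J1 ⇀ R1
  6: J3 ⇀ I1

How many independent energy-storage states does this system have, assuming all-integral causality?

1  (I1 all integral)

β3 |Sf1  (Sf1: flow source, stroke at near end)
β4 |J2  (Se1 fixes effort; stroke away)
β1 |TF1  (J2 effort already set via bond 4)
β2 |J3  (J2: bond 4 brought effort, rest push out)
β6 |I1  (common-e at J3 fixed by 2)
β0 |J1  (TF1: transformer flips bond 1)
β5 |R1  (J1 effort already set via bond 0)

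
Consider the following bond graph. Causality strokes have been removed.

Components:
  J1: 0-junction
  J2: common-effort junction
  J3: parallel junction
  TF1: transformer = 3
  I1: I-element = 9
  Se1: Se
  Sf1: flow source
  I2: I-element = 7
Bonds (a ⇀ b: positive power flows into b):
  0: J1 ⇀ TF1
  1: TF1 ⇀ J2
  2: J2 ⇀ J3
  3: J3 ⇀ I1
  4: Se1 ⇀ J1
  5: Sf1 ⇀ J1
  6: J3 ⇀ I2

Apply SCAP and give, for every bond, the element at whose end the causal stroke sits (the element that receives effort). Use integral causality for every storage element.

#0 |TF1
#1 |J2
#2 |J3
#3 |I1
#4 |J1
#5 |Sf1
#6 |I2

β4 →J1  (Se1: effort source, stroke at far end)
β5 →Sf1  (Sf1: flow source, stroke at near end)
β0 →TF1  (0-jn J1 has e-setter on 4)
β1 →J2  (through TF1, causality passes straight; one stroke at TF1)
β2 →J3  (J2 effort already set via bond 1)
β3 →I1  (common-e at J3 fixed by 2)
β6 →I2  (J3: bond 2 brought effort, rest push out)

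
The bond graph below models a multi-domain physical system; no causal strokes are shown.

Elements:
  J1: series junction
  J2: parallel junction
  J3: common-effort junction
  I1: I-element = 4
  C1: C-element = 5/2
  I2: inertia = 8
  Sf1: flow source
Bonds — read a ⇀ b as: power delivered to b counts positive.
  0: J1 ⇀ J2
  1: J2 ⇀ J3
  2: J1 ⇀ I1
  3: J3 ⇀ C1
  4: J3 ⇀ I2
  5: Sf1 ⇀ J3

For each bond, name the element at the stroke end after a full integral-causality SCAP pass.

bond 5 stroke→Sf1  (Sf1 fixes flow; stroke at Sf1)
bond 2 stroke→I1  (I1: I, integral causality)
bond 0 stroke→J1  (J1 flow already set via bond 2)
bond 1 stroke→J2  (only one effort-in slot at J2)
bond 3 stroke→J3  (C1 outputs effort q/C1)
bond 4 stroke→I2  (J3 effort already set via bond 3)

β0 stroke→J1
β1 stroke→J2
β2 stroke→I1
β3 stroke→J3
β4 stroke→I2
β5 stroke→Sf1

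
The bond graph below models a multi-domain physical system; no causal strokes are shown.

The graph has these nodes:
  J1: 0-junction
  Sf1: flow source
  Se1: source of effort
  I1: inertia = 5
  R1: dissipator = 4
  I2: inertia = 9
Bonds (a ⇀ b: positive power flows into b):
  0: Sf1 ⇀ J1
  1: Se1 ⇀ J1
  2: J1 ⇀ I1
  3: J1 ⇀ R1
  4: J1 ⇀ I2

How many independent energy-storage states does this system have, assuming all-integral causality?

2  (I1, I2 all integral)

#0 |Sf1  (Sf1 (Sf) sets flow on bond)
#1 |J1  (Se1 (Se) sets effort on bond)
#2 |I1  (common-e at J1 fixed by 1)
#3 |R1  (J1 effort already set via bond 1)
#4 |I2  (0-jn J1 has e-setter on 1)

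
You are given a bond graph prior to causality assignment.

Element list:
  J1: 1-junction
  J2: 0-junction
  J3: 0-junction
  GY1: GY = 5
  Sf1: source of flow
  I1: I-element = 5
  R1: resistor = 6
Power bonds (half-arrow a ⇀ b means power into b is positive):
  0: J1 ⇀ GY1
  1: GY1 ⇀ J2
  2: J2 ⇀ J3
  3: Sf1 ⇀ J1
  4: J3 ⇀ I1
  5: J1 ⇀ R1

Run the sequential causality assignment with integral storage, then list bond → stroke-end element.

bond 3 stroke at Sf1  (Sf1 (Sf) sets flow on bond)
bond 0 stroke at J1  (J1: bond 3 brought flow, rest push out)
bond 5 stroke at J1  (J1 flow already set via bond 3)
bond 1 stroke at J2  (GY1 both-in/both-out from 0)
bond 2 stroke at J3  (J2 effort already set via bond 1)
bond 4 stroke at I1  (J3: bond 2 brought effort, rest push out)

b0 |J1
b1 |J2
b2 |J3
b3 |Sf1
b4 |I1
b5 |J1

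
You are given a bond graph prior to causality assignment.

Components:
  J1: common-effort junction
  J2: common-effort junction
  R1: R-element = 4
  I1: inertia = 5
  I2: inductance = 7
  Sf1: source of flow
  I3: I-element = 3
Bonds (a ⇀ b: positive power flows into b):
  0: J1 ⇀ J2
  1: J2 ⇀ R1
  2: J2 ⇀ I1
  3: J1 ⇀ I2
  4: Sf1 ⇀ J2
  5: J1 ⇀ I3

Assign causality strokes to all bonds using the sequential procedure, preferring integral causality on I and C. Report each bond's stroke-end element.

#0 stroke at J1
#1 stroke at J2
#2 stroke at I1
#3 stroke at I2
#4 stroke at Sf1
#5 stroke at I3

bond 4 |Sf1  (Sf1 fixes flow; stroke at Sf1)
bond 2 |I1  (I1 outputs flow p/I1)
bond 3 |I2  (I2: I, integral causality)
bond 5 |I3  (I3 outputs flow p/I3)
bond 0 |J1  (J1 needs exactly one e-in)
bond 1 |J2  (J2: last free bond brings effort in)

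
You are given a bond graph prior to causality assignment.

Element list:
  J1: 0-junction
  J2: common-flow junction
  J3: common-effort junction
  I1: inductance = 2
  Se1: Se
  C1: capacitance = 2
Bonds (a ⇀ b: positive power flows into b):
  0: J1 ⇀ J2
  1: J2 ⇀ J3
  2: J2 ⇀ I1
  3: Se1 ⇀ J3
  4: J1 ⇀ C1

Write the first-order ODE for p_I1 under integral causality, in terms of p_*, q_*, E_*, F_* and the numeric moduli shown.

dp_I1/dt = -E_Se1 + q_C1/2

#3 |J3  (Se1: effort source, stroke at far end)
#1 |J2  (0-jn J3 has e-setter on 3)
#2 |I1  (prefer integral on I1)
#0 |J2  (common-f at J2 fixed by 2)
#4 |J1  (closing 0-jn rule on J1)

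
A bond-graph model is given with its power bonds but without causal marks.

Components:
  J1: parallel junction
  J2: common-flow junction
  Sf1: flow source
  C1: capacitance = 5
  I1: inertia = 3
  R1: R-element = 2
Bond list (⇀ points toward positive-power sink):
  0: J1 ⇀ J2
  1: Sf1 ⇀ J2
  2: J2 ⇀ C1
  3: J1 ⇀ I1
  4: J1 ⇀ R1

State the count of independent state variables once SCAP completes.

β1 →Sf1  (Sf1 (Sf) sets flow on bond)
β0 →J2  (J2 flow already set via bond 1)
β2 →J2  (common-f at J2 fixed by 1)
β3 →I1  (I1: I, integral causality)
β4 →J1  (J1 needs exactly one e-in)

2  (C1, I1 all integral)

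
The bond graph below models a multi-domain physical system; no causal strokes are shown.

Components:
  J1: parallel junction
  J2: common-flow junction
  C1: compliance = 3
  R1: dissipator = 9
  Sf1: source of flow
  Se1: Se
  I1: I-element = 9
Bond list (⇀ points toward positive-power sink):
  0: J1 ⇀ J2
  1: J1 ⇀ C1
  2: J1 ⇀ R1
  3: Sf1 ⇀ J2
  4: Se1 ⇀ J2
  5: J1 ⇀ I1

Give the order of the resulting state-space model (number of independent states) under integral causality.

b3 →Sf1  (Sf1 fixes flow; stroke at Sf1)
b4 →J2  (Se1 fixes effort; stroke away)
b0 →J2  (J2: bond 3 brought flow, rest push out)
b1 →J1  (C1 outputs effort q/C1)
b2 →R1  (J1: bond 1 brought effort, rest push out)
b5 →I1  (common-e at J1 fixed by 1)

2  (C1, I1 all integral)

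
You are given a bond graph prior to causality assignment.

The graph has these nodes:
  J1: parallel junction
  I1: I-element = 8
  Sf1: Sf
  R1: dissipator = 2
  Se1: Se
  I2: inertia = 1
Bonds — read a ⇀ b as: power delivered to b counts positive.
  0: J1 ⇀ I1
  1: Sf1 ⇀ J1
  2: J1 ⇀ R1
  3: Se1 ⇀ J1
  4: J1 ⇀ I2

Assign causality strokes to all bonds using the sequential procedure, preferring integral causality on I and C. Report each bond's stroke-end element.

b0 stroke at I1
b1 stroke at Sf1
b2 stroke at R1
b3 stroke at J1
b4 stroke at I2

bond 1 →Sf1  (source Sf1 imposes f)
bond 3 →J1  (source Se1 imposes e)
bond 0 →I1  (0-jn J1 has e-setter on 3)
bond 2 →R1  (J1 effort already set via bond 3)
bond 4 →I2  (0-jn J1 has e-setter on 3)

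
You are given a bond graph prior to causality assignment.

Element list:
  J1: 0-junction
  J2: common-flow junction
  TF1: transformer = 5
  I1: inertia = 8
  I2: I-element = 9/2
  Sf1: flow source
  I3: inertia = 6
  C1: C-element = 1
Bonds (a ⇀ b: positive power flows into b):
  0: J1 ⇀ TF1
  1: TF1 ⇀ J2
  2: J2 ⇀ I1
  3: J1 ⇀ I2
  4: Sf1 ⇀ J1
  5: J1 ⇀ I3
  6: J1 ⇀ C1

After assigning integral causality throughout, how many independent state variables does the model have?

β4 stroke→Sf1  (Sf1 (Sf) sets flow on bond)
β2 stroke→I1  (I1 outputs flow p/I1)
β1 stroke→J2  (1-jn J2 has f-setter on 2)
β0 stroke→TF1  (through TF1, causality passes straight; one stroke at TF1)
β3 stroke→I2  (I2: I, integral causality)
β5 stroke→I3  (I3: I, integral causality)
β6 stroke→J1  (only one effort-in slot at J1)

4  (C1, I1, I2, I3 all integral)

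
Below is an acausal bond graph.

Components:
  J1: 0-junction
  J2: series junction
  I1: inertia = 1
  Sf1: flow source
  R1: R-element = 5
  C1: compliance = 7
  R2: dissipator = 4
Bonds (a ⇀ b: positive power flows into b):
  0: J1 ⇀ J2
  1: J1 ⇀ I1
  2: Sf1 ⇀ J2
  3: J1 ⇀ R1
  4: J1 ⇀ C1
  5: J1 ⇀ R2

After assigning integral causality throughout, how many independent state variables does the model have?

2  (C1, I1 all integral)

β2 stroke→Sf1  (source Sf1 imposes f)
β0 stroke→J2  (J2 flow already set via bond 2)
β1 stroke→I1  (I1 integral (f out))
β4 stroke→J1  (C1: C, integral causality)
β3 stroke→R1  (common-e at J1 fixed by 4)
β5 stroke→R2  (J1: bond 4 brought effort, rest push out)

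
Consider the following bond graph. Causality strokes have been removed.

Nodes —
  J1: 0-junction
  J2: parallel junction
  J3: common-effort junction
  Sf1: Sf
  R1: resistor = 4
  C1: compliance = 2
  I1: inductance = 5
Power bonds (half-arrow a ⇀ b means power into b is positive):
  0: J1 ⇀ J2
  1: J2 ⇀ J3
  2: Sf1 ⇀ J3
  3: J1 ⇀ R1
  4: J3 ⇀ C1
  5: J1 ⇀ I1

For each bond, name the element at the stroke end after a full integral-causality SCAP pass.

#2 →Sf1  (Sf1 (Sf) sets flow on bond)
#4 →J3  (prefer integral on C1)
#1 →J2  (J3: bond 4 brought effort, rest push out)
#0 →J1  (J2: bond 1 brought effort, rest push out)
#3 →R1  (J1: bond 0 brought effort, rest push out)
#5 →I1  (J1: bond 0 brought effort, rest push out)

bond 0 →J1
bond 1 →J2
bond 2 →Sf1
bond 3 →R1
bond 4 →J3
bond 5 →I1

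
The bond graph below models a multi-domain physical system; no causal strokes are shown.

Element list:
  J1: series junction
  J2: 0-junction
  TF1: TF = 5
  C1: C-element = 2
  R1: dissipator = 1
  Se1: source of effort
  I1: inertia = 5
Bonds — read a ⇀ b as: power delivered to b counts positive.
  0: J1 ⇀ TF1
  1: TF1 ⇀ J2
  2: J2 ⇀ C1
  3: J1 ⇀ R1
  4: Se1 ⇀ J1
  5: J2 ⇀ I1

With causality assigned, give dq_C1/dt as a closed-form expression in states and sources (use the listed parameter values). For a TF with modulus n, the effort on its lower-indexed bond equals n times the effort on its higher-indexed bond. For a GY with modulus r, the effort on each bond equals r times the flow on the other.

dq_C1/dt = 5*E_Se1 - p_I1/5 - 25*q_C1/2

bond 4 →J1  (source Se1 imposes e)
bond 2 →J2  (C1: C, integral causality)
bond 1 →TF1  (0-jn J2 has e-setter on 2)
bond 5 →I1  (J2: bond 2 brought effort, rest push out)
bond 0 →J1  (TF TF1: opposite of bond 1)
bond 3 →R1  (only one flow-in slot at J1)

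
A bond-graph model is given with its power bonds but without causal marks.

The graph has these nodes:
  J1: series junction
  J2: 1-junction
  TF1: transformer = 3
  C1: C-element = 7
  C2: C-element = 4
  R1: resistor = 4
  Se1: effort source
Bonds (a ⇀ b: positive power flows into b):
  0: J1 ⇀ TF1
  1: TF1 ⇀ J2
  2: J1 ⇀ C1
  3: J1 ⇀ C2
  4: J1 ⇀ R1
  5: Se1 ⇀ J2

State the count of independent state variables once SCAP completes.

b5 stroke→J2  (source Se1 imposes e)
b1 stroke→TF1  (J2 needs exactly one f-in)
b0 stroke→J1  (TF1 one-in-one-out from 1)
b2 stroke→J1  (C1 outputs effort q/C1)
b3 stroke→J1  (C2 outputs effort q/C2)
b4 stroke→R1  (J1 needs exactly one f-in)

2  (C1, C2 all integral)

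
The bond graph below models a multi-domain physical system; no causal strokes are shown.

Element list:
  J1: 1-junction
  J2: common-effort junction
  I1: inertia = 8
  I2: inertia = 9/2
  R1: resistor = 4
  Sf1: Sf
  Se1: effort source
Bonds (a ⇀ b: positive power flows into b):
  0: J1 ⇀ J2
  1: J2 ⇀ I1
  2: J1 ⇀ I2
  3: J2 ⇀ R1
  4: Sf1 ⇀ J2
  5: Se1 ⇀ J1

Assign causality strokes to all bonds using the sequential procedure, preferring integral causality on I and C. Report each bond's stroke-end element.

#4 stroke at Sf1  (Sf1: flow source, stroke at near end)
#5 stroke at J1  (source Se1 imposes e)
#1 stroke at I1  (I1 outputs flow p/I1)
#2 stroke at I2  (I2: I, integral causality)
#0 stroke at J1  (common-f at J1 fixed by 2)
#3 stroke at J2  (closing 0-jn rule on J2)

#0 stroke→J1
#1 stroke→I1
#2 stroke→I2
#3 stroke→J2
#4 stroke→Sf1
#5 stroke→J1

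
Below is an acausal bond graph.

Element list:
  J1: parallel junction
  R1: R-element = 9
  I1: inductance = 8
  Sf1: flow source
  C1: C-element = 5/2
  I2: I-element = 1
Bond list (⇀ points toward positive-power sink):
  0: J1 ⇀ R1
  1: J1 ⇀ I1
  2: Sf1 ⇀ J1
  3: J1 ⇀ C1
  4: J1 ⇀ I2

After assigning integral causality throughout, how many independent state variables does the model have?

β2 stroke→Sf1  (Sf1: flow source, stroke at near end)
β1 stroke→I1  (I1 outputs flow p/I1)
β3 stroke→J1  (C1: C, integral causality)
β0 stroke→R1  (0-jn J1 has e-setter on 3)
β4 stroke→I2  (0-jn J1 has e-setter on 3)

3  (C1, I1, I2 all integral)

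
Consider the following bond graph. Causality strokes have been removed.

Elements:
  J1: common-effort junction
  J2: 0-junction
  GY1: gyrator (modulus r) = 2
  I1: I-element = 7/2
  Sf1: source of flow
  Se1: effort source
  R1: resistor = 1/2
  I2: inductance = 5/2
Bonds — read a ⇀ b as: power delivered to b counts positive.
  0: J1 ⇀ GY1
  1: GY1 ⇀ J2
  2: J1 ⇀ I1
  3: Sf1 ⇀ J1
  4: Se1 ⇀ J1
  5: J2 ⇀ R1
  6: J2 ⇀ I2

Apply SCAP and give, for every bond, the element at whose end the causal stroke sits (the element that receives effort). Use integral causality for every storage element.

β0 →GY1
β1 →GY1
β2 →I1
β3 →Sf1
β4 →J1
β5 →J2
β6 →I2

β3 stroke at Sf1  (Sf1: flow source, stroke at near end)
β4 stroke at J1  (source Se1 imposes e)
β0 stroke at GY1  (J1: bond 4 brought effort, rest push out)
β2 stroke at I1  (J1 effort already set via bond 4)
β1 stroke at GY1  (GY1 both-in/both-out from 0)
β6 stroke at I2  (I2 integral (f out))
β5 stroke at J2  (only one effort-in slot at J2)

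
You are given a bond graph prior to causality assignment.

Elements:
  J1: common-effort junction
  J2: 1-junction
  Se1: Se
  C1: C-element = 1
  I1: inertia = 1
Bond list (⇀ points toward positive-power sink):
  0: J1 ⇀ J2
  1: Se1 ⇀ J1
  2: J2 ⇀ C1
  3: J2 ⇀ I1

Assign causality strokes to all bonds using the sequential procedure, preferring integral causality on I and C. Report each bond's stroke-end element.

bond 1 |J1  (Se1 fixes effort; stroke away)
bond 0 |J2  (common-e at J1 fixed by 1)
bond 2 |J2  (prefer integral on C1)
bond 3 |I1  (only one flow-in slot at J2)

β0 →J2
β1 →J1
β2 →J2
β3 →I1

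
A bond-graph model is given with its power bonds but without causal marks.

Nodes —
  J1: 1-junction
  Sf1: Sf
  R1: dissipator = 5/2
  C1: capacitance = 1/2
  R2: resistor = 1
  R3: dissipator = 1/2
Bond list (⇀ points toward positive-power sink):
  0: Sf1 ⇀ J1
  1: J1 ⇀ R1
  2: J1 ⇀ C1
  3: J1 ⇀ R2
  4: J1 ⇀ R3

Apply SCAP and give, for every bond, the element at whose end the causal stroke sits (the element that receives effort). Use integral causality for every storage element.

bond 0 stroke at Sf1  (source Sf1 imposes f)
bond 1 stroke at J1  (common-f at J1 fixed by 0)
bond 2 stroke at J1  (common-f at J1 fixed by 0)
bond 3 stroke at J1  (J1 flow already set via bond 0)
bond 4 stroke at J1  (J1: bond 0 brought flow, rest push out)

bond 0 stroke at Sf1
bond 1 stroke at J1
bond 2 stroke at J1
bond 3 stroke at J1
bond 4 stroke at J1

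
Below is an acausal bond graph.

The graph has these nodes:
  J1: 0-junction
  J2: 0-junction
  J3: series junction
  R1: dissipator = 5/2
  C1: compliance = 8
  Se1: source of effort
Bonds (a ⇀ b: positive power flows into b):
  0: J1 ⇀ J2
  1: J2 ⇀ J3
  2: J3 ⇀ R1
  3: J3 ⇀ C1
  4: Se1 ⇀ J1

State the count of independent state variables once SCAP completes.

1  (C1 all integral)

b4 stroke at J1  (Se1 fixes effort; stroke away)
b0 stroke at J2  (common-e at J1 fixed by 4)
b1 stroke at J3  (common-e at J2 fixed by 0)
b3 stroke at J3  (C1 integral (e out))
b2 stroke at R1  (only one flow-in slot at J3)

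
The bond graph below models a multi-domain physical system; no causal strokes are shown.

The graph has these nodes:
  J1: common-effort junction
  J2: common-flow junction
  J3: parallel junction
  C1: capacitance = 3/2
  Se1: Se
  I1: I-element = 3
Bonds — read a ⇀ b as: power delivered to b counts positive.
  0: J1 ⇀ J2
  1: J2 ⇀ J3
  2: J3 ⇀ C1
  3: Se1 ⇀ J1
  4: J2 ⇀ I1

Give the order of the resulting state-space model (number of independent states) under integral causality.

2  (C1, I1 all integral)

#3 |J1  (Se1 fixes effort; stroke away)
#0 |J2  (0-jn J1 has e-setter on 3)
#2 |J3  (C1: C, integral causality)
#1 |J2  (0-jn J3 has e-setter on 2)
#4 |I1  (J2 needs exactly one f-in)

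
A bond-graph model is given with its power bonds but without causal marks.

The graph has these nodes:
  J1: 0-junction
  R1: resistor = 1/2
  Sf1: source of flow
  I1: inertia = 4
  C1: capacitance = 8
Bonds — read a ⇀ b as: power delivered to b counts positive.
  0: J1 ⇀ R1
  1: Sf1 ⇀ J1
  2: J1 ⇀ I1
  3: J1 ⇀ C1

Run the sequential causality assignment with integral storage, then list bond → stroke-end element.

β1 |Sf1  (Sf1 fixes flow; stroke at Sf1)
β2 |I1  (I1: I, integral causality)
β3 |J1  (C1: C, integral causality)
β0 |R1  (0-jn J1 has e-setter on 3)

bond 0 stroke at R1
bond 1 stroke at Sf1
bond 2 stroke at I1
bond 3 stroke at J1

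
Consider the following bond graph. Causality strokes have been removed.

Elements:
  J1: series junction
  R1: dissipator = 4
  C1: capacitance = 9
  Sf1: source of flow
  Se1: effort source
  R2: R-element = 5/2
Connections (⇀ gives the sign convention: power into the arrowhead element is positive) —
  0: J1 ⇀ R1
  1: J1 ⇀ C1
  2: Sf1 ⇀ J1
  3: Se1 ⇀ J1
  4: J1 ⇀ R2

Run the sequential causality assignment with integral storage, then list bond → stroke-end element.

#0 stroke→J1
#1 stroke→J1
#2 stroke→Sf1
#3 stroke→J1
#4 stroke→J1

bond 2 stroke→Sf1  (Sf1 fixes flow; stroke at Sf1)
bond 3 stroke→J1  (Se1 (Se) sets effort on bond)
bond 0 stroke→J1  (J1: bond 2 brought flow, rest push out)
bond 1 stroke→J1  (1-jn J1 has f-setter on 2)
bond 4 stroke→J1  (J1: bond 2 brought flow, rest push out)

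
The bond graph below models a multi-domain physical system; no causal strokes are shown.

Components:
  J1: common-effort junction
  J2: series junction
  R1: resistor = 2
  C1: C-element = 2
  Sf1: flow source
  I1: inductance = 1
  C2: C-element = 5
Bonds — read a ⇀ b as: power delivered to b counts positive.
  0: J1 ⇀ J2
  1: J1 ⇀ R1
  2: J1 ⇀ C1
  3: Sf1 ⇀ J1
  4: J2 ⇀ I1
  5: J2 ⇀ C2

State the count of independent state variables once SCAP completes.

3  (C1, C2, I1 all integral)

β3 stroke at Sf1  (Sf1 (Sf) sets flow on bond)
β2 stroke at J1  (C1 integral (e out))
β0 stroke at J2  (J1: bond 2 brought effort, rest push out)
β1 stroke at R1  (0-jn J1 has e-setter on 2)
β4 stroke at I1  (I1 integral (f out))
β5 stroke at J2  (1-jn J2 has f-setter on 4)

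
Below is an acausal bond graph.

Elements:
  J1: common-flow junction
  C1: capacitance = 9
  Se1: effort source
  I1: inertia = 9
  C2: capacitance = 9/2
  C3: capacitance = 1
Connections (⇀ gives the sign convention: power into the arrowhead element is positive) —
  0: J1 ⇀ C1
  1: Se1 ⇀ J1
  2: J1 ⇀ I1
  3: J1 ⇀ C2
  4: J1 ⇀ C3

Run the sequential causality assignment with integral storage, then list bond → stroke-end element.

b1 |J1  (Se1 fixes effort; stroke away)
b0 |J1  (prefer integral on C1)
b2 |I1  (I1: I, integral causality)
b3 |J1  (J1: bond 2 brought flow, rest push out)
b4 |J1  (J1: bond 2 brought flow, rest push out)

bond 0 →J1
bond 1 →J1
bond 2 →I1
bond 3 →J1
bond 4 →J1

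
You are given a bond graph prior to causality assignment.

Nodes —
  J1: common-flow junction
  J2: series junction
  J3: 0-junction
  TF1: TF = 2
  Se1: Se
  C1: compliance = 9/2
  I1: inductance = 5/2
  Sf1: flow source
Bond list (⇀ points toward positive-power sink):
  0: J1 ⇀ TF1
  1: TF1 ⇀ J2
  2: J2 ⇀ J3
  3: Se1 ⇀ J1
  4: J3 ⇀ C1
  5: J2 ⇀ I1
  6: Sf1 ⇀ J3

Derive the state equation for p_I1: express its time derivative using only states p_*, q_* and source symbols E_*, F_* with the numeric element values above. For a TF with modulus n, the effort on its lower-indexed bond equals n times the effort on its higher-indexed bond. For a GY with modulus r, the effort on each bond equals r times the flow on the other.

b3 →J1  (source Se1 imposes e)
b6 →Sf1  (Sf1: flow source, stroke at near end)
b0 →TF1  (J1: last free bond brings flow in)
b1 →J2  (through TF1, causality passes straight; one stroke at TF1)
b4 →J3  (C1: C, integral causality)
b2 →J2  (J3 effort already set via bond 4)
b5 →I1  (J2: last free bond brings flow in)

dp_I1/dt = E_Se1/2 - 2*q_C1/9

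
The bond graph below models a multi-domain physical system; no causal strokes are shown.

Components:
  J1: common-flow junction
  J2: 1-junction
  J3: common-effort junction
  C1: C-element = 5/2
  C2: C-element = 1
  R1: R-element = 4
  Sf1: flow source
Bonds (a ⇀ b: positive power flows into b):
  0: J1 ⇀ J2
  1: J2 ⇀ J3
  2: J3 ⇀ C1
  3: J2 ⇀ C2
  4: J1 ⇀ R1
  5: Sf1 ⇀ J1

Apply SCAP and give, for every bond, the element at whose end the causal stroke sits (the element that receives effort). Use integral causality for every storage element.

bond 5 |Sf1  (Sf1: flow source, stroke at near end)
bond 0 |J1  (J1: bond 5 brought flow, rest push out)
bond 4 |J1  (common-f at J1 fixed by 5)
bond 1 |J2  (J2 flow already set via bond 0)
bond 3 |J2  (1-jn J2 has f-setter on 0)
bond 2 |J3  (closing 0-jn rule on J3)

#0 →J1
#1 →J2
#2 →J3
#3 →J2
#4 →J1
#5 →Sf1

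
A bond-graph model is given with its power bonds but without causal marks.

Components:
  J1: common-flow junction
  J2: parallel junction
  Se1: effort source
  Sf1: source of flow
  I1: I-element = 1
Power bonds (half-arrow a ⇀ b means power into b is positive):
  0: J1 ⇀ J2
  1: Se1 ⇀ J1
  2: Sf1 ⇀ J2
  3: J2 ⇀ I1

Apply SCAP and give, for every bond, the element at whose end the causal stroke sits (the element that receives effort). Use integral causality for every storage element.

#1 →J1  (Se1: effort source, stroke at far end)
#2 →Sf1  (source Sf1 imposes f)
#0 →J2  (closing 1-jn rule on J1)
#3 →I1  (common-e at J2 fixed by 0)

β0 |J2
β1 |J1
β2 |Sf1
β3 |I1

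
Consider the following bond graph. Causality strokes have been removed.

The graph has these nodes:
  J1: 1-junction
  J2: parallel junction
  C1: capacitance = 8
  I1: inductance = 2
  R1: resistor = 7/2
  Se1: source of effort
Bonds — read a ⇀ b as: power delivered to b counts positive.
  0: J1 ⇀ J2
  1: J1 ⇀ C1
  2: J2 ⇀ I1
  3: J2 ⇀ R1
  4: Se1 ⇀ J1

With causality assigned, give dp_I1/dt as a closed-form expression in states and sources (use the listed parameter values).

dp_I1/dt = E_Se1 - q_C1/8

b4 →J1  (Se1 fixes effort; stroke away)
b1 →J1  (C1 outputs effort q/C1)
b0 →J2  (closing 1-jn rule on J1)
b2 →I1  (J2 effort already set via bond 0)
b3 →R1  (common-e at J2 fixed by 0)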